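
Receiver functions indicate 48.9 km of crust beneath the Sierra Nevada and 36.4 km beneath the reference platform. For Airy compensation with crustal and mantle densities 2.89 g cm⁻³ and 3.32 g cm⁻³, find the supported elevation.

1.62 km

Excess crust Δ = 48.9 km − 36.4 km = 12.5 km, split between elevation h and root r with h + r = Δ.
Airy balance ρ_c h = (ρ_m − ρ_c) r gives r = h ρ_c/(ρ_m − ρ_c), so h (1 + ρ_c/(ρ_m − ρ_c)) = Δ, i.e. h = Δ (ρ_m − ρ_c)/ρ_m.
h = 12.5 km × 0.43/3.32 = 1.62 km.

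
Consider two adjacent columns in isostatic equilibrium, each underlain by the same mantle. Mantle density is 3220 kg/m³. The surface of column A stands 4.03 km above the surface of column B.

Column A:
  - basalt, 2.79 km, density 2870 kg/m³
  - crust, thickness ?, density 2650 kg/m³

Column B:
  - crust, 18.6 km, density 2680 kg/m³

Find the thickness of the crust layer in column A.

38.7 km

Take the compensation level at the base of the deeper column (depth z_c below the surface of column A) and equate Σ ρ_i t_i down to z_c; mantle fills any gap and the z_c terms cancel.
Column A: 2.79×2870 + x×2650 + (z_c − 2.79 − x)×3220
Column B: 4.03×0 + 18.6×2680 + (z_c − 4.03 − 18.6)×3220
The z_c×3220 term appears on both sides and cancels. Collect the known terms of each column as K = Σ(ρt)_known − 3220 × (depth of known layers): K_A = 8007.3 − 3220×2.79 = −976.5; K_B = 49848 − 3220×(4.03 + 18.6) = −23020.6.
Balance: K_A − x×(3220 − 2650) = K_B, so x = (K_A − K_B)/(3220 − 2650) = 22044.1/570 = 38.7 km.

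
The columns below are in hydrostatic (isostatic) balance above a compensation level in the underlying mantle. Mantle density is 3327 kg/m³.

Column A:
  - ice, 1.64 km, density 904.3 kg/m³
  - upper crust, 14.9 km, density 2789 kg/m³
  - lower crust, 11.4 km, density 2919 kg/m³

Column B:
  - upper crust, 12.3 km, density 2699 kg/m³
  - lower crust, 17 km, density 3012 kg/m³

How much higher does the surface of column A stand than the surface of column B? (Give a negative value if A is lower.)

For any compensation level in the mantle, the mantle terms cancel and isostasy reduces to e = (Σt_A − Σt_B) − (Σ(ρt)_A − Σ(ρt)_B) / ρ_m.
Σt_A = 27.94 km; Σt_B = 29.3 km; Σ(ρt)_A = 76315.752; Σ(ρt)_B = 84401.7 (in km·kg/m³).
e = (27.94 − 29.3) − (76315.752 − 84401.7) / 3327 = 1.07 km.

1.07 km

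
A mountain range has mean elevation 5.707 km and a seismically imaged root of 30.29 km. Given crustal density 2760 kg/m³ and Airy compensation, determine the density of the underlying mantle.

Airy balance: ρ_c h = (ρ_m − ρ_c) r → ρ_m = ρ_c (1 + h/r).
ρ_m = 2760 × (1 + 5.707 km/30.29 km) = 3280 kg/m³.

3280 kg/m³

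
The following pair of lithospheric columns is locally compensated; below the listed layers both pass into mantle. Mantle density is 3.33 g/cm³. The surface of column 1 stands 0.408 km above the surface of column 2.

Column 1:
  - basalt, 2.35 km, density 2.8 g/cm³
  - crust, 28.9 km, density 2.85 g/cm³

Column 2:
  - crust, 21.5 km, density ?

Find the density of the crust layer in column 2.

2.69 g/cm³

Take the compensation level at the base of the deeper column (depth z_c below the surface of column 1) and equate Σ ρ_i t_i down to z_c; mantle fills any gap and the z_c terms cancel.
Column 1: 2.35×2.8 + 28.9×2.85 + (z_c − 31.25)×3.33
Column 2: 0.408×0 + 21.5×ρ + (z_c − 0.408 − 21.5)×3.33
The z_c×3.33 term appears on both sides and cancels. Collect the known terms of each column as K = Σ(ρt)_known − 3.33 × (depth of known layers): K_1 = 88.945 − 3.33×31.25 = −15.1175; K_2 = 0 − 3.33×(0.408 + 21.5) = −72.95364.
Balance: K_1 = K_2 + 21.5×ρ, so ρ = (K_1 − K_2)/21.5 = 57.8361/21.5 = 2.69 g/cm³.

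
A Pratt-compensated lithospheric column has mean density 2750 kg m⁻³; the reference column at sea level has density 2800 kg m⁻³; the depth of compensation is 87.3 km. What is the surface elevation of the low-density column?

ρ_ref D = ρ (D + h) → h = D (ρ_ref − ρ)/ρ.
h = 87.3 km × (2800 − 2750)/2750 = 1.59 km.

1.59 km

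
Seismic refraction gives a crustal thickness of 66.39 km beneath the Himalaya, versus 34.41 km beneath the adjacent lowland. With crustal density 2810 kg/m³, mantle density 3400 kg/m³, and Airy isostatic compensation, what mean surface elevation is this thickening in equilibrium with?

Excess crust Δ = 66.39 km − 34.41 km = 31.98 km, split between elevation h and root r with h + r = Δ.
Airy balance ρ_c h = (ρ_m − ρ_c) r gives r = h ρ_c/(ρ_m − ρ_c), so h (1 + ρ_c/(ρ_m − ρ_c)) = Δ, i.e. h = Δ (ρ_m − ρ_c)/ρ_m.
h = 31.98 km × 590/3400 = 5.55 km.

5.55 km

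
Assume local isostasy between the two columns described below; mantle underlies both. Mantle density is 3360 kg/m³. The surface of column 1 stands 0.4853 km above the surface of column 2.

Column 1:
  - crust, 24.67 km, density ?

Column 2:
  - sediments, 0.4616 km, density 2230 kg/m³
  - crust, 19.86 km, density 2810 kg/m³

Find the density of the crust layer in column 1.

2830 kg/m³

Take the compensation level at the base of the deeper column (depth z_c below the surface of column 1) and equate Σ ρ_i t_i down to z_c; mantle fills any gap and the z_c terms cancel.
Column 1: 24.67×ρ + (z_c − 24.67)×3360
Column 2: 0.4853×0 + 0.4616×2230 + 19.86×2810 + (z_c − 0.4853 − 20.3216)×3360
The z_c×3360 term appears on both sides and cancels. Collect the known terms of each column as K = Σ(ρt)_known − 3360 × (depth of known layers): K_1 = 0 − 3360×24.67 = −82891.2; K_2 = 56835.968 − 3360×(0.4853 + 20.3216) = −13075.216.
Balance: K_1 + 24.67×ρ = K_2, so ρ = (K_2 − K_1)/24.67 = 69816/24.67 = 2830 kg/m³.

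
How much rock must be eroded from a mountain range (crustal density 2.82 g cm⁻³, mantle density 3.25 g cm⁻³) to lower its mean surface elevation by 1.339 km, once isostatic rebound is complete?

Net drop Δ = e − u = e − e ρ_c/ρ_m = e (ρ_m − ρ_c)/ρ_m.
e = Δ ρ_m/(ρ_m − ρ_c) = 1.339 km × 3.25/0.43 = 10.1 km.

10.1 km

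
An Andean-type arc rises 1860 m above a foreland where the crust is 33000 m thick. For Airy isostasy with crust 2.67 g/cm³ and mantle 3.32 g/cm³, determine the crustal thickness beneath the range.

Root depth r = h ρ_c / (ρ_m − ρ_c) = 1860 m × 2.67 / 0.65 = 7640 m.
Total thickness = T + h + r = 33000 m + 1860 m + 7640 m = 42500 m.

42500 m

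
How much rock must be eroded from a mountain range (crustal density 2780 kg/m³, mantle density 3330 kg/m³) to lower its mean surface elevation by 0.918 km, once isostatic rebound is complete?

Net drop Δ = e − u = e − e ρ_c/ρ_m = e (ρ_m − ρ_c)/ρ_m.
e = Δ ρ_m/(ρ_m − ρ_c) = 0.918 km × 3330/550 = 5.56 km.

5.56 km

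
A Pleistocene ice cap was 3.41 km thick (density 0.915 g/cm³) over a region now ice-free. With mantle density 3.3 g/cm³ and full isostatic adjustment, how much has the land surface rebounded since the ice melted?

Removing the load lets mantle flow back in; uplift u satisfies ρ_ice t = ρ_m u.
u = t ρ_ice/ρ_m = 3.41 km × 0.915/3.3 = 0.946 km.

0.946 km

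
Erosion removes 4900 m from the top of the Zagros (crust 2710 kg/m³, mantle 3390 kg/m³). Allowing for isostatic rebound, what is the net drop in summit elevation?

983 m

Rebound u = e ρ_c/ρ_m = 4900 m × 2710/3390 = 3917 m.
Net surface drop = e − u = 4900 m − 3917 m = e (ρ_m − ρ_c)/ρ_m = 983 m.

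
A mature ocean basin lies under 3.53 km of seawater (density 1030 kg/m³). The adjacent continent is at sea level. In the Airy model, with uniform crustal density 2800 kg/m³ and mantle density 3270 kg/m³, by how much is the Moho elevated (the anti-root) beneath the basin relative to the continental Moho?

13.3 km

Equating mass per unit area of the two columns: replacing crust with seawater at the top is compensated by replacing crust with mantle at the base: d (ρ_c − ρ_w) = a (ρ_m − ρ_c).
a = d (ρ_c − ρ_w)/(ρ_m − ρ_c) = 3.53 km × 1770/470 = 13.3 km.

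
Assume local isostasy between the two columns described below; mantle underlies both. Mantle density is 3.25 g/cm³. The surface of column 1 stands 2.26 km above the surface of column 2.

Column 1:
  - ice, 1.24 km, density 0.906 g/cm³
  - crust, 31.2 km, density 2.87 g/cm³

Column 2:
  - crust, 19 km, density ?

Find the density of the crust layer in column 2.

2.86 g/cm³

Take the compensation level at the base of the deeper column (depth z_c below the surface of column 1) and equate Σ ρ_i t_i down to z_c; mantle fills any gap and the z_c terms cancel.
Column 1: 1.24×0.906 + 31.2×2.87 + (z_c − 32.44)×3.25
Column 2: 2.26×0 + 19×ρ + (z_c − 2.26 − 19)×3.25
The z_c×3.25 term appears on both sides and cancels. Collect the known terms of each column as K = Σ(ρt)_known − 3.25 × (depth of known layers): K_1 = 90.66744 − 3.25×32.44 = −14.76256; K_2 = 0 − 3.25×(2.26 + 19) = −69.095.
Balance: K_1 = K_2 + 19×ρ, so ρ = (K_1 − K_2)/19 = 54.3324/19 = 2.86 g/cm³.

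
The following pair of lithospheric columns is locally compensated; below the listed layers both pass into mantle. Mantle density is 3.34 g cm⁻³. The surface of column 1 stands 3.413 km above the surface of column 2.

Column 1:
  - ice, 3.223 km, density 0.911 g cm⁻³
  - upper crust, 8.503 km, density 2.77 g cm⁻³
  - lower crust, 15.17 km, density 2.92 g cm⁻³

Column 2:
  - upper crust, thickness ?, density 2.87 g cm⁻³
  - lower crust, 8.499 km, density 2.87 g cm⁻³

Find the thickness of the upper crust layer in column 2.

7.77 km

Take the compensation level at the base of the deeper column (depth z_c below the surface of column 1) and equate Σ ρ_i t_i down to z_c; mantle fills any gap and the z_c terms cancel.
Column 1: 3.223×0.911 + 8.503×2.77 + 15.17×2.92 + (z_c − 26.896)×3.34
Column 2: 3.413×0 + x×2.87 + 8.499×2.87 + (z_c − 3.413 − 8.499 − x)×3.34
The z_c×3.34 term appears on both sides and cancels. Collect the known terms of each column as K = Σ(ρt)_known − 3.34 × (depth of known layers): K_1 = 70.785863 − 3.34×26.896 = −19.046777; K_2 = 24.39213 − 3.34×(3.413 + 8.499) = −15.39395.
Balance: K_1 = K_2 − x×(3.34 − 2.87), so x = (K_2 − K_1)/(3.34 − 2.87) = 3.65283/0.47 = 7.77 km.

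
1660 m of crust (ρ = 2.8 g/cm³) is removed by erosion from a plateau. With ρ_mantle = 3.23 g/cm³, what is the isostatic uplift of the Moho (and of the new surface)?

1440 m

Unloading: uplift u = e ρ_c/ρ_m = 1660 m × 2.8/3.23 = 1440 m.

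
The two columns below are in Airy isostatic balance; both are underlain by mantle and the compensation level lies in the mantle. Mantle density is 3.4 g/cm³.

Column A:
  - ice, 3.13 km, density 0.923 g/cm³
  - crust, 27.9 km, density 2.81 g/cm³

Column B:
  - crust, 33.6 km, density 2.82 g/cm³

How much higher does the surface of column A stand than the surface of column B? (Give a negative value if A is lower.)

For any compensation level in the mantle, the mantle terms cancel and isostasy reduces to e = (Σt_A − Σt_B) − (Σ(ρt)_A − Σ(ρt)_B) / ρ_m.
Σt_A = 31.03 km; Σt_B = 33.6 km; Σ(ρt)_A = 81.28799; Σ(ρt)_B = 94.752 (in km·g/cm³).
e = (31.03 − 33.6) − (81.28799 − 94.752) / 3.4 = 1.39 km.

1.39 km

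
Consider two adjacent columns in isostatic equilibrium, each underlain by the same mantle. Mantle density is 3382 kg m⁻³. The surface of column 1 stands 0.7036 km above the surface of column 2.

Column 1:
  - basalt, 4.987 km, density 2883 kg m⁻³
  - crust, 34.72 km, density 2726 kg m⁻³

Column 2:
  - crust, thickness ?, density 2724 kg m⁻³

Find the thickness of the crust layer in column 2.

34.8 km

Take the compensation level at the base of the deeper column (depth z_c below the surface of column 1) and equate Σ ρ_i t_i down to z_c; mantle fills any gap and the z_c terms cancel.
Column 1: 4.987×2883 + 34.72×2726 + (z_c − 39.707)×3382
Column 2: 0.7036×0 + x×2724 + (z_c − 0.7036 − 0 − x)×3382
The z_c×3382 term appears on both sides and cancels. Collect the known terms of each column as K = Σ(ρt)_known − 3382 × (depth of known layers): K_1 = 109024.241 − 3382×39.707 = −25264.833; K_2 = 0 − 3382×(0.7036 + 0) = −2379.5752.
Balance: K_1 = K_2 − x×(3382 − 2724), so x = (K_2 − K_1)/(3382 − 2724) = 22885.3/658 = 34.8 km.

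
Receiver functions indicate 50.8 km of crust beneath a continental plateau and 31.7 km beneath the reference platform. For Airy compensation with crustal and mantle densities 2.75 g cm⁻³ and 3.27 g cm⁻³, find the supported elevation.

Excess crust Δ = 50.8 km − 31.7 km = 19.1 km, split between elevation h and root r with h + r = Δ.
Airy balance ρ_c h = (ρ_m − ρ_c) r gives r = h ρ_c/(ρ_m − ρ_c), so h (1 + ρ_c/(ρ_m − ρ_c)) = Δ, i.e. h = Δ (ρ_m − ρ_c)/ρ_m.
h = 19.1 km × 0.52/3.27 = 3.04 km.

3.04 km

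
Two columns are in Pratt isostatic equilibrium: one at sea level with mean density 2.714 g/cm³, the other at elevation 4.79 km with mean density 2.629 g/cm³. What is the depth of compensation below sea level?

148 km

ρ_ref D = ρ (D + h) → D (ρ_ref − ρ) = ρ h.
D = ρ h/(ρ_ref − ρ) = 2.629 × 4.79 km/(2.714 − 2.629) = 148 km.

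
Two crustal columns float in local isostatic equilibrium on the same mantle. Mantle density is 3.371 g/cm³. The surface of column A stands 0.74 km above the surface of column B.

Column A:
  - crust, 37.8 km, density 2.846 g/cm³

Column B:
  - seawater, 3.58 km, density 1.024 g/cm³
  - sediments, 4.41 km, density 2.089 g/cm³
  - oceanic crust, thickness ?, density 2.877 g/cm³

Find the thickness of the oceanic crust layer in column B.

6.67 km

Take the compensation level at the base of the deeper column (depth z_c below the surface of column A) and equate Σ ρ_i t_i down to z_c; mantle fills any gap and the z_c terms cancel.
Column A: 37.8×2.846 + (z_c − 37.8)×3.371
Column B: 0.74×0 + 3.58×1.024 + 4.41×2.089 + x×2.877 + (z_c − 0.74 − 7.99 − x)×3.371
The z_c×3.371 term appears on both sides and cancels. Collect the known terms of each column as K = Σ(ρt)_known − 3.371 × (depth of known layers): K_A = 107.5788 − 3.371×37.8 = −19.845; K_B = 12.87841 − 3.371×(0.74 + 7.99) = −16.55042.
Balance: K_A = K_B − x×(3.371 − 2.877), so x = (K_B − K_A)/(3.371 − 2.877) = 3.29458/0.494 = 6.67 km.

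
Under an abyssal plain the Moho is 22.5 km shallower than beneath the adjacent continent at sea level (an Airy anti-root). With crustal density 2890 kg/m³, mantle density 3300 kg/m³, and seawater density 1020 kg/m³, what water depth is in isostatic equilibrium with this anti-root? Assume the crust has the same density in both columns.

4.93 km

Replacing a thickness d of crust by seawater at the top must be balanced by replacing crust with mantle at the base: d (ρ_c − ρ_w) = a (ρ_m − ρ_c).
d = a (ρ_m − ρ_c)/(ρ_c − ρ_w) = 22.5 km × 410/1870 = 4.93 km.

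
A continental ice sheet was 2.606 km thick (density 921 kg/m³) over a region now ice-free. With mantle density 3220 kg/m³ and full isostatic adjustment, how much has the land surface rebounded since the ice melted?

Removing the load lets mantle flow back in; uplift u satisfies ρ_ice t = ρ_m u.
u = t ρ_ice/ρ_m = 2.606 km × 921/3220 = 0.745 km.

0.745 km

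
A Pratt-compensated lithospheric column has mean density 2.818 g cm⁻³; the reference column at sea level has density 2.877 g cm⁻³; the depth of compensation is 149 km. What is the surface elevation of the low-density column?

3.12 km

ρ_ref D = ρ (D + h) → h = D (ρ_ref − ρ)/ρ.
h = 149 km × (2.877 − 2.818)/2.818 = 3.12 km.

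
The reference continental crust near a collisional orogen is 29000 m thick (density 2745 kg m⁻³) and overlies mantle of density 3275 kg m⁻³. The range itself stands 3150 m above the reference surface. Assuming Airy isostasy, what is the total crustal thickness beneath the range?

Root depth r = h ρ_c / (ρ_m − ρ_c) = 3150 m × 2745 / 530 = 16310 m.
Total thickness = T + h + r = 29000 m + 3150 m + 16310 m = 48500 m.

48500 m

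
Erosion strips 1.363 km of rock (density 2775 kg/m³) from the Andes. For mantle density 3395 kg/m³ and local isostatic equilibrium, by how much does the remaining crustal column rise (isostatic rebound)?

1.11 km

Unloading: uplift u = e ρ_c/ρ_m = 1.363 km × 2775/3395 = 1.11 km.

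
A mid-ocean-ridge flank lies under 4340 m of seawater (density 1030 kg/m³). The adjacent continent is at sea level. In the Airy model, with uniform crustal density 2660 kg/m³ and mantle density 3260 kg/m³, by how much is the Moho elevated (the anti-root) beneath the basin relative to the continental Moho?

11800 m

Isostatic balance requires: replacing crust with seawater at the top is compensated by replacing crust with mantle at the base: d (ρ_c − ρ_w) = a (ρ_m − ρ_c).
a = d (ρ_c − ρ_w)/(ρ_m − ρ_c) = 4340 m × 1630/600 = 11800 m.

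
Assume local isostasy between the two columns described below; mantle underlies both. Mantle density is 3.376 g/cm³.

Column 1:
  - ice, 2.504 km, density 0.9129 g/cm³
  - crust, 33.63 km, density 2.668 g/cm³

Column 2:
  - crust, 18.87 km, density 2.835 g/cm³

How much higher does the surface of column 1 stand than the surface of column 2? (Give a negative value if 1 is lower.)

For any compensation level in the mantle, the mantle terms cancel and isostasy reduces to e = (Σt_1 − Σt_2) − (Σ(ρt)_1 − Σ(ρt)_2) / ρ_m.
Σt_1 = 36.134 km; Σt_2 = 18.87 km; Σ(ρt)_1 = 92.0107416; Σ(ρt)_2 = 53.49645 (in km·g/cm³).
e = (36.134 − 18.87) − (92.0107416 − 53.49645) / 3.376 = 5.86 km.

5.86 km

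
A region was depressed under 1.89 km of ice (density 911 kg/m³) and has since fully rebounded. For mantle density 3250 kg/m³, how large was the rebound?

0.53 km

Removing the load lets mantle flow back in; uplift u satisfies ρ_ice t = ρ_m u.
u = t ρ_ice/ρ_m = 1.89 km × 911/3250 = 0.53 km.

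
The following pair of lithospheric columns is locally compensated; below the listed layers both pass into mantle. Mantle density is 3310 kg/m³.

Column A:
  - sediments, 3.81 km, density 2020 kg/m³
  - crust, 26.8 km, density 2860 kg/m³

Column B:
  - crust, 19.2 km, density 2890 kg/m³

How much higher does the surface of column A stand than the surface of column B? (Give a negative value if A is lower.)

For any compensation level in the mantle, the mantle terms cancel and isostasy reduces to e = (Σt_A − Σt_B) − (Σ(ρt)_A − Σ(ρt)_B) / ρ_m.
Σt_A = 30.61 km; Σt_B = 19.2 km; Σ(ρt)_A = 84344.2; Σ(ρt)_B = 55488 (in km·kg/m³).
e = (30.61 − 19.2) − (84344.2 − 55488) / 3310 = 2.69 km.

2.69 km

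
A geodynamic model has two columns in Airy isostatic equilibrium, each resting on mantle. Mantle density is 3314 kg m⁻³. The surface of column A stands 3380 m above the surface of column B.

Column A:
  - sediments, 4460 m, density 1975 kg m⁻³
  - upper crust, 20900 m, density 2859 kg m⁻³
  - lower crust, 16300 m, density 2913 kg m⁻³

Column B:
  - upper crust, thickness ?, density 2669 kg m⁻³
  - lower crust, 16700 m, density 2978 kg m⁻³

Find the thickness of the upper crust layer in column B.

Take the compensation level at the base of the deeper column (depth z_c below the surface of column A) and equate Σ ρ_i t_i down to z_c; mantle fills any gap and the z_c terms cancel.
Column A: 4460×1975 + 20900×2859 + 16300×2913 + (z_c − 41660)×3314
Column B: 3380×0 + x×2669 + 16700×2978 + (z_c − 3380 − 16700 − x)×3314
The z_c×3314 term appears on both sides and cancels. Collect the known terms of each column as K = Σ(ρt)_known − 3314 × (depth of known layers): K_A = 116043500 − 3314×41660 = −22017740; K_B = 49732600 − 3314×(3380 + 16700) = −16812520.
Balance: K_A = K_B − x×(3314 − 2669), so x = (K_B − K_A)/(3314 − 2669) = 5205220/645 = 8070 m.

8070 m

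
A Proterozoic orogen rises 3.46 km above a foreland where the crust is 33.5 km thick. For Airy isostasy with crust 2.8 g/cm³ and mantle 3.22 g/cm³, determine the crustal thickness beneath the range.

60 km

Root depth r = h ρ_c / (ρ_m − ρ_c) = 3.46 km × 2.8 / 0.42 = 23.07 km.
Total thickness = T + h + r = 33.5 km + 3.46 km + 23.07 km = 60 km.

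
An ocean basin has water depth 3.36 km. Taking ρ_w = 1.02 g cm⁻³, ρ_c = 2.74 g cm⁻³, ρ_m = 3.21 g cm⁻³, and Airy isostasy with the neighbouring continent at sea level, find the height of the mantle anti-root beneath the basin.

In Airy isostatic equilibrium: replacing crust with seawater at the top is compensated by replacing crust with mantle at the base: d (ρ_c − ρ_w) = a (ρ_m − ρ_c).
a = d (ρ_c − ρ_w)/(ρ_m − ρ_c) = 3.36 km × 1.72/0.47 = 12.3 km.

12.3 km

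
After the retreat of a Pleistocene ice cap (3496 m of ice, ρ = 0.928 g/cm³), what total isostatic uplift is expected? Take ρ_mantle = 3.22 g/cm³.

1010 m

Removing the load lets mantle flow back in; uplift u satisfies ρ_ice t = ρ_m u.
u = t ρ_ice/ρ_m = 3496 m × 0.928/3.22 = 1010 m.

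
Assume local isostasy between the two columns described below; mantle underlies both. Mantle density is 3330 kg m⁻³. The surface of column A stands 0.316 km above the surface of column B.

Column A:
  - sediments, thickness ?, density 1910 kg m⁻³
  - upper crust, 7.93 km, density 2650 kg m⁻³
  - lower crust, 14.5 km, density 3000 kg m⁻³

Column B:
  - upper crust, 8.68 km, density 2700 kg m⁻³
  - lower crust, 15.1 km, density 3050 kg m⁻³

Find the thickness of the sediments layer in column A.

Take the compensation level at the base of the deeper column (depth z_c below the surface of column A) and equate Σ ρ_i t_i down to z_c; mantle fills any gap and the z_c terms cancel.
Column A: x×1910 + 7.93×2650 + 14.5×3000 + (z_c − 22.43 − x)×3330
Column B: 0.316×0 + 8.68×2700 + 15.1×3050 + (z_c − 0.316 − 23.78)×3330
The z_c×3330 term appears on both sides and cancels. Collect the known terms of each column as K = Σ(ρt)_known − 3330 × (depth of known layers): K_A = 64514.5 − 3330×22.43 = −10177.4; K_B = 69491 − 3330×(0.316 + 23.78) = −10748.68.
Balance: K_A − x×(3330 − 1910) = K_B, so x = (K_A − K_B)/(3330 − 1910) = 571.28/1420 = 0.402 km.

0.402 km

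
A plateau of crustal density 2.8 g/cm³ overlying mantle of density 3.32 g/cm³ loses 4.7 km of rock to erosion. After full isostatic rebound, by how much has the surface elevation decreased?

Rebound u = e ρ_c/ρ_m = 4.7 km × 2.8/3.32 = 3.964 km.
Net surface drop = e − u = 4.7 km − 3.964 km = e (ρ_m − ρ_c)/ρ_m = 0.736 km.

0.736 km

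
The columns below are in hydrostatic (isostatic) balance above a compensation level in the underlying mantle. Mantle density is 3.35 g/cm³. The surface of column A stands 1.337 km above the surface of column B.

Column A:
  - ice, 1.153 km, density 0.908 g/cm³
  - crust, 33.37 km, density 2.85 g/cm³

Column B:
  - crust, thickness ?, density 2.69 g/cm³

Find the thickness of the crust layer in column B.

22.8 km

Take the compensation level at the base of the deeper column (depth z_c below the surface of column A) and equate Σ ρ_i t_i down to z_c; mantle fills any gap and the z_c terms cancel.
Column A: 1.153×0.908 + 33.37×2.85 + (z_c − 34.523)×3.35
Column B: 1.337×0 + x×2.69 + (z_c − 1.337 − 0 − x)×3.35
The z_c×3.35 term appears on both sides and cancels. Collect the known terms of each column as K = Σ(ρt)_known − 3.35 × (depth of known layers): K_A = 96.151424 − 3.35×34.523 = −19.500626; K_B = 0 − 3.35×(1.337 + 0) = −4.47895.
Balance: K_A = K_B − x×(3.35 − 2.69), so x = (K_B − K_A)/(3.35 − 2.69) = 15.0217/0.66 = 22.8 km.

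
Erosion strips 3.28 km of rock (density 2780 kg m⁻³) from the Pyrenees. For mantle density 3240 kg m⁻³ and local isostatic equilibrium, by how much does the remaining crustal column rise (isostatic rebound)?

Unloading: uplift u = e ρ_c/ρ_m = 3.28 km × 2780/3240 = 2.81 km.

2.81 km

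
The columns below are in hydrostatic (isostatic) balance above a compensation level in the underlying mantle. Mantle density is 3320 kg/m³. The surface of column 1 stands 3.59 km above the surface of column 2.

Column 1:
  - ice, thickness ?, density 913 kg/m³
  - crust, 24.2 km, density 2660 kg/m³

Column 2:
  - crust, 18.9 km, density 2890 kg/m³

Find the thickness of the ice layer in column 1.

1.69 km

Take the compensation level at the base of the deeper column (depth z_c below the surface of column 1) and equate Σ ρ_i t_i down to z_c; mantle fills any gap and the z_c terms cancel.
Column 1: x×913 + 24.2×2660 + (z_c − 24.2 − x)×3320
Column 2: 3.59×0 + 18.9×2890 + (z_c − 3.59 − 18.9)×3320
The z_c×3320 term appears on both sides and cancels. Collect the known terms of each column as K = Σ(ρt)_known − 3320 × (depth of known layers): K_1 = 64372 − 3320×24.2 = −15972; K_2 = 54621 − 3320×(3.59 + 18.9) = −20045.8.
Balance: K_1 − x×(3320 − 913) = K_2, so x = (K_1 − K_2)/(3320 − 913) = 4073.8/2407 = 1.69 km.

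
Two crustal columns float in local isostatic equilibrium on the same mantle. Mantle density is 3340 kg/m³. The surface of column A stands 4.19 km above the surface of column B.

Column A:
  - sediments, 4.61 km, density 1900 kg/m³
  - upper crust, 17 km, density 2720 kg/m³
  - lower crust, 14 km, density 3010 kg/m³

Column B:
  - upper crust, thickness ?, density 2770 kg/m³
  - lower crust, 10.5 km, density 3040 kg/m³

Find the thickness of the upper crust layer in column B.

Take the compensation level at the base of the deeper column (depth z_c below the surface of column A) and equate Σ ρ_i t_i down to z_c; mantle fills any gap and the z_c terms cancel.
Column A: 4.61×1900 + 17×2720 + 14×3010 + (z_c − 35.61)×3340
Column B: 4.19×0 + x×2770 + 10.5×3040 + (z_c − 4.19 − 10.5 − x)×3340
The z_c×3340 term appears on both sides and cancels. Collect the known terms of each column as K = Σ(ρt)_known − 3340 × (depth of known layers): K_A = 97139 − 3340×35.61 = −21798.4; K_B = 31920 − 3340×(4.19 + 10.5) = −17144.6.
Balance: K_A = K_B − x×(3340 − 2770), so x = (K_B − K_A)/(3340 − 2770) = 4653.8/570 = 8.16 km.

8.16 km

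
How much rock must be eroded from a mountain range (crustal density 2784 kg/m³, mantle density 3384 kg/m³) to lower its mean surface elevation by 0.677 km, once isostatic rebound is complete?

3.82 km

Net drop Δ = e − u = e − e ρ_c/ρ_m = e (ρ_m − ρ_c)/ρ_m.
e = Δ ρ_m/(ρ_m − ρ_c) = 0.677 km × 3384/600 = 3.82 km.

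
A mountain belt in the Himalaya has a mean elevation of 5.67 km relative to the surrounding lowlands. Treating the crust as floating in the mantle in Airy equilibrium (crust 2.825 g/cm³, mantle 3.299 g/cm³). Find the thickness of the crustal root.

Equating mass per unit area of the two columns: the weight of the topography is balanced by the buoyancy of the root, ρ_c h = (ρ_m − ρ_c) r.
r = h · ρ_c / (ρ_m − ρ_c) = 5.67 km × 2.825 / (3.299 − 2.825) = 33.8 km.

33.8 km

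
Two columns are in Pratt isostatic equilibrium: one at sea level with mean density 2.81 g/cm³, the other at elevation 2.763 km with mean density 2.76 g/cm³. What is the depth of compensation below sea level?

ρ_ref D = ρ (D + h) → D (ρ_ref − ρ) = ρ h.
D = ρ h/(ρ_ref − ρ) = 2.76 × 2.763 km/(2.81 − 2.76) = 153 km.

153 km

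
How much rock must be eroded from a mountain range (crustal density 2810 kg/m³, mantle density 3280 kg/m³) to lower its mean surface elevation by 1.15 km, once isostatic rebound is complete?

8.03 km

Net drop Δ = e − u = e − e ρ_c/ρ_m = e (ρ_m − ρ_c)/ρ_m.
e = Δ ρ_m/(ρ_m − ρ_c) = 1.15 km × 3280/470 = 8.03 km.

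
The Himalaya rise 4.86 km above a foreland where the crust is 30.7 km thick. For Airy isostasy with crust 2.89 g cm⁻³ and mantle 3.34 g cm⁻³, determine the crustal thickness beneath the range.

66.8 km

Root depth r = h ρ_c / (ρ_m − ρ_c) = 4.86 km × 2.89 / 0.45 = 31.21 km.
Total thickness = T + h + r = 30.7 km + 4.86 km + 31.21 km = 66.8 km.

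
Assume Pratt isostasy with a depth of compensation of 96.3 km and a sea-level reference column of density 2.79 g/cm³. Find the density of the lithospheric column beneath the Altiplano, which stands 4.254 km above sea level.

Pratt balance: ρ_ref D = ρ (D + h).
ρ = ρ_ref D/(D + h) = 2.79 × 96.3 km/(96.3 km + 4.254 km) = 2.67 g/cm³.

2.67 g/cm³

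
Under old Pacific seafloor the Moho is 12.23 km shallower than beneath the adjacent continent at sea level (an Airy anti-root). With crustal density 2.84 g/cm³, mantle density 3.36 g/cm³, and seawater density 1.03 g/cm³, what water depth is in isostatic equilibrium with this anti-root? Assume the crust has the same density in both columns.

3.51 km

Replacing a thickness d of crust by seawater at the top must be balanced by replacing crust with mantle at the base: d (ρ_c − ρ_w) = a (ρ_m − ρ_c).
d = a (ρ_m − ρ_c)/(ρ_c − ρ_w) = 12.23 km × 0.52/1.81 = 3.51 km.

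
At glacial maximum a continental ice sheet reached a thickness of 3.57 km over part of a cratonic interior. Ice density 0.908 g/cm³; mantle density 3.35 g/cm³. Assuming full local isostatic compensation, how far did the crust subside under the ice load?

0.968 km

For local isostatic compensation: the ice load ρ_ice t is balanced by mantle displaced below, ρ_m s.
s = t ρ_ice / ρ_m = 3.57 km × 0.908/3.35 = 0.968 km.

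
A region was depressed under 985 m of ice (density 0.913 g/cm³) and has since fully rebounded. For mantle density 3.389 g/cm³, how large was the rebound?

Removing the load lets mantle flow back in; uplift u satisfies ρ_ice t = ρ_m u.
u = t ρ_ice/ρ_m = 985 m × 0.913/3.389 = 265 m.

265 m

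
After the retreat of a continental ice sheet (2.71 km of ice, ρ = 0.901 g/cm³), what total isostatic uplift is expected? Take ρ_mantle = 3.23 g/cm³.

0.756 km

Removing the load lets mantle flow back in; uplift u satisfies ρ_ice t = ρ_m u.
u = t ρ_ice/ρ_m = 2.71 km × 0.901/3.23 = 0.756 km.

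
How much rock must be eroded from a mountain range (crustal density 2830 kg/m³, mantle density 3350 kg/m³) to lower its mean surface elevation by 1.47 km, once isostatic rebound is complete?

Net drop Δ = e − u = e − e ρ_c/ρ_m = e (ρ_m − ρ_c)/ρ_m.
e = Δ ρ_m/(ρ_m − ρ_c) = 1.47 km × 3350/520 = 9.47 km.

9.47 km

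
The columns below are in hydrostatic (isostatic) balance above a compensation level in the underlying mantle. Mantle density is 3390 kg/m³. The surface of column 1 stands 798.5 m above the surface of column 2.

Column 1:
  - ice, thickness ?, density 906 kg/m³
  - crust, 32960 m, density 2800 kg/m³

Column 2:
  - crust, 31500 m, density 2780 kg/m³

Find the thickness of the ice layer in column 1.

997 m

Take the compensation level at the base of the deeper column (depth z_c below the surface of column 1) and equate Σ ρ_i t_i down to z_c; mantle fills any gap and the z_c terms cancel.
Column 1: x×906 + 32960×2800 + (z_c − 32960 − x)×3390
Column 2: 798.5×0 + 31500×2780 + (z_c − 798.5 − 31500)×3390
The z_c×3390 term appears on both sides and cancels. Collect the known terms of each column as K = Σ(ρt)_known − 3390 × (depth of known layers): K_1 = 92288000 − 3390×32960 = −19446400; K_2 = 87570000 − 3390×(798.5 + 31500) = −21921915.
Balance: K_1 − x×(3390 − 906) = K_2, so x = (K_1 − K_2)/(3390 − 906) = 2475520/2484 = 997 m.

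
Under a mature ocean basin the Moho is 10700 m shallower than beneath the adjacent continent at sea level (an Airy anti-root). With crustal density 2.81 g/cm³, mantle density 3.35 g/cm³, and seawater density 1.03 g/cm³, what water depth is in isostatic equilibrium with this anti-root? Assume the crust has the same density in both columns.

3250 m

Replacing a thickness d of crust by seawater at the top must be balanced by replacing crust with mantle at the base: d (ρ_c − ρ_w) = a (ρ_m − ρ_c).
d = a (ρ_m − ρ_c)/(ρ_c − ρ_w) = 10700 m × 0.54/1.78 = 3250 m.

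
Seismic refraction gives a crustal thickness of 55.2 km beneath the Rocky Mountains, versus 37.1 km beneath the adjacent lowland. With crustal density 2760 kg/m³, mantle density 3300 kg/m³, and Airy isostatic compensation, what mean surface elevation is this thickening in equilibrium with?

2.96 km

Excess crust Δ = 55.2 km − 37.1 km = 18.1 km, split between elevation h and root r with h + r = Δ.
Airy balance ρ_c h = (ρ_m − ρ_c) r gives r = h ρ_c/(ρ_m − ρ_c), so h (1 + ρ_c/(ρ_m − ρ_c)) = Δ, i.e. h = Δ (ρ_m − ρ_c)/ρ_m.
h = 18.1 km × 540/3300 = 2.96 km.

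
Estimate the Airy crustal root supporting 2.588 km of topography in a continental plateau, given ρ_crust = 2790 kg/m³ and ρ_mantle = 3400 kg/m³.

11.8 km

Isostatic balance requires: the weight of the topography is balanced by the buoyancy of the root, ρ_c h = (ρ_m − ρ_c) r.
r = h · ρ_c / (ρ_m − ρ_c) = 2.588 km × 2790 / (3400 − 2790) = 11.8 km.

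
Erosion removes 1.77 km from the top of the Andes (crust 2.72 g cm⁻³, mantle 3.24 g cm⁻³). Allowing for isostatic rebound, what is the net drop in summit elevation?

Rebound u = e ρ_c/ρ_m = 1.77 km × 2.72/3.24 = 1.486 km.
Net surface drop = e − u = 1.77 km − 1.486 km = e (ρ_m − ρ_c)/ρ_m = 0.284 km.

0.284 km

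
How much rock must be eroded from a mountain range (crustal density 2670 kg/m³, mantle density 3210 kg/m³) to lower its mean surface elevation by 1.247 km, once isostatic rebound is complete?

7.41 km

Net drop Δ = e − u = e − e ρ_c/ρ_m = e (ρ_m − ρ_c)/ρ_m.
e = Δ ρ_m/(ρ_m − ρ_c) = 1.247 km × 3210/540 = 7.41 km.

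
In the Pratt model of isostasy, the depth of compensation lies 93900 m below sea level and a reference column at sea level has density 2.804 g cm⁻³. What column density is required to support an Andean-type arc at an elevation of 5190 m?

2.66 g cm⁻³

Pratt balance: ρ_ref D = ρ (D + h).
ρ = ρ_ref D/(D + h) = 2.804 × 93900 m/(93900 m + 5190 m) = 2.66 g cm⁻³.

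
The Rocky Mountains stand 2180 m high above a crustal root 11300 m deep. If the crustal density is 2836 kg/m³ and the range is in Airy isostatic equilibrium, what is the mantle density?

Airy balance: ρ_c h = (ρ_m − ρ_c) r → ρ_m = ρ_c (1 + h/r).
ρ_m = 2836 × (1 + 2180 m/11300 m) = 3380 kg/m³.

3380 kg/m³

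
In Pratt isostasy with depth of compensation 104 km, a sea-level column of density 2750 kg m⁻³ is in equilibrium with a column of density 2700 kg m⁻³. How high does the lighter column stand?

ρ_ref D = ρ (D + h) → h = D (ρ_ref − ρ)/ρ.
h = 104 km × (2750 − 2700)/2700 = 1.93 km.

1.93 km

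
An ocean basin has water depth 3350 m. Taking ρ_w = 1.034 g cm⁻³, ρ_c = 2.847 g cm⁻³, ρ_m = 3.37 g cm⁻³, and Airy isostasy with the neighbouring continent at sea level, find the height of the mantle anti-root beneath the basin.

Equating mass per unit area of the two columns: replacing crust with seawater at the top is compensated by replacing crust with mantle at the base: d (ρ_c − ρ_w) = a (ρ_m − ρ_c).
a = d (ρ_c − ρ_w)/(ρ_m − ρ_c) = 3350 m × 1.813/0.523 = 11600 m.

11600 m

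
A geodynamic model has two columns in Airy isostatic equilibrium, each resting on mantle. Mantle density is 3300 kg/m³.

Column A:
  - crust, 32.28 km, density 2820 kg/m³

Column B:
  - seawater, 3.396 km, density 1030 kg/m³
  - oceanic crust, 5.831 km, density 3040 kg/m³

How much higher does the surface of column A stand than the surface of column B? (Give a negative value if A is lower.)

1.9 km

For any compensation level in the mantle, the mantle terms cancel and isostasy reduces to e = (Σt_A − Σt_B) − (Σ(ρt)_A − Σ(ρt)_B) / ρ_m.
Σt_A = 32.28 km; Σt_B = 9.227 km; Σ(ρt)_A = 91029.6; Σ(ρt)_B = 21224.12 (in km·kg/m³).
e = (32.28 − 9.227) − (91029.6 − 21224.12) / 3300 = 1.9 km.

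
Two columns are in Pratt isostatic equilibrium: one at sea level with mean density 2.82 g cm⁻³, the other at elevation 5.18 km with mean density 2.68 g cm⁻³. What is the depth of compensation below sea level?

99.2 km

ρ_ref D = ρ (D + h) → D (ρ_ref − ρ) = ρ h.
D = ρ h/(ρ_ref − ρ) = 2.68 × 5.18 km/(2.82 − 2.68) = 99.2 km.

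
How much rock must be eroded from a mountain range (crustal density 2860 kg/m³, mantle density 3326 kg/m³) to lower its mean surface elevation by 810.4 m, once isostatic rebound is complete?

5780 m

Net drop Δ = e − u = e − e ρ_c/ρ_m = e (ρ_m − ρ_c)/ρ_m.
e = Δ ρ_m/(ρ_m − ρ_c) = 810.4 m × 3326/466 = 5780 m.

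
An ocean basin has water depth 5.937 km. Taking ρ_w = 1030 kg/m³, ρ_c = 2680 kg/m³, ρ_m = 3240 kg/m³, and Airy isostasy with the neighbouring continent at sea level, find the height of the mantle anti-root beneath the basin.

17.5 km

Balancing pressure at the compensation depth: replacing crust with seawater at the top is compensated by replacing crust with mantle at the base: d (ρ_c − ρ_w) = a (ρ_m − ρ_c).
a = d (ρ_c − ρ_w)/(ρ_m − ρ_c) = 5.937 km × 1650/560 = 17.5 km.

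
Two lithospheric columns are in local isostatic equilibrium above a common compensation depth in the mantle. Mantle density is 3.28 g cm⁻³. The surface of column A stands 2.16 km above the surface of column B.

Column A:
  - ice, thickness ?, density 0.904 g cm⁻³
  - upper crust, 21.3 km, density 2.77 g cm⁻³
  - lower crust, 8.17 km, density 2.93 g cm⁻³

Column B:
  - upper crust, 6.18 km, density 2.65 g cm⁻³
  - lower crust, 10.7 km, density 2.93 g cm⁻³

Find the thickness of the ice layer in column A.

Take the compensation level at the base of the deeper column (depth z_c below the surface of column A) and equate Σ ρ_i t_i down to z_c; mantle fills any gap and the z_c terms cancel.
Column A: x×0.904 + 21.3×2.77 + 8.17×2.93 + (z_c − 29.47 − x)×3.28
Column B: 2.16×0 + 6.18×2.65 + 10.7×2.93 + (z_c − 2.16 − 16.88)×3.28
The z_c×3.28 term appears on both sides and cancels. Collect the known terms of each column as K = Σ(ρt)_known − 3.28 × (depth of known layers): K_A = 82.9391 − 3.28×29.47 = −13.7225; K_B = 47.728 − 3.28×(2.16 + 16.88) = −14.7232.
Balance: K_A − x×(3.28 − 0.904) = K_B, so x = (K_A − K_B)/(3.28 − 0.904) = 1.0007/2.376 = 0.421 km.

0.421 km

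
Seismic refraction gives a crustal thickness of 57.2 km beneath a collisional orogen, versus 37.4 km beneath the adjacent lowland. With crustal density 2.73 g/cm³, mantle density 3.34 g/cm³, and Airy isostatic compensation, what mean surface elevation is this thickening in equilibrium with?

Excess crust Δ = 57.2 km − 37.4 km = 19.8 km, split between elevation h and root r with h + r = Δ.
Airy balance ρ_c h = (ρ_m − ρ_c) r gives r = h ρ_c/(ρ_m − ρ_c), so h (1 + ρ_c/(ρ_m − ρ_c)) = Δ, i.e. h = Δ (ρ_m − ρ_c)/ρ_m.
h = 19.8 km × 0.61/3.34 = 3.62 km.

3.62 km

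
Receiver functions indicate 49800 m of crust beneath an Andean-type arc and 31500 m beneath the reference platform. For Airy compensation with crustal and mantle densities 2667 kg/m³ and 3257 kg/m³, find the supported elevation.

3320 m

Excess crust Δ = 49800 m − 31500 m = 18300 m, split between elevation h and root r with h + r = Δ.
Airy balance ρ_c h = (ρ_m − ρ_c) r gives r = h ρ_c/(ρ_m − ρ_c), so h (1 + ρ_c/(ρ_m − ρ_c)) = Δ, i.e. h = Δ (ρ_m − ρ_c)/ρ_m.
h = 18300 m × 590/3257 = 3320 m.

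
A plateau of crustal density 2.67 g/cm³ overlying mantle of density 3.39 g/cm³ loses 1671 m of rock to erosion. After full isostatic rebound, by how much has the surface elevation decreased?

Rebound u = e ρ_c/ρ_m = 1671 m × 2.67/3.39 = 1316 m.
Net surface drop = e − u = 1671 m − 1316 m = e (ρ_m − ρ_c)/ρ_m = 355 m.

355 m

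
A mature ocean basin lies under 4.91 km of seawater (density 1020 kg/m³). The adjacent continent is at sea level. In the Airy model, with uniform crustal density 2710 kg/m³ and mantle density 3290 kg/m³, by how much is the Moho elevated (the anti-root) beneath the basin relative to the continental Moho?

14.3 km

In Airy isostatic equilibrium: replacing crust with seawater at the top is compensated by replacing crust with mantle at the base: d (ρ_c − ρ_w) = a (ρ_m − ρ_c).
a = d (ρ_c − ρ_w)/(ρ_m − ρ_c) = 4.91 km × 1690/580 = 14.3 km.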